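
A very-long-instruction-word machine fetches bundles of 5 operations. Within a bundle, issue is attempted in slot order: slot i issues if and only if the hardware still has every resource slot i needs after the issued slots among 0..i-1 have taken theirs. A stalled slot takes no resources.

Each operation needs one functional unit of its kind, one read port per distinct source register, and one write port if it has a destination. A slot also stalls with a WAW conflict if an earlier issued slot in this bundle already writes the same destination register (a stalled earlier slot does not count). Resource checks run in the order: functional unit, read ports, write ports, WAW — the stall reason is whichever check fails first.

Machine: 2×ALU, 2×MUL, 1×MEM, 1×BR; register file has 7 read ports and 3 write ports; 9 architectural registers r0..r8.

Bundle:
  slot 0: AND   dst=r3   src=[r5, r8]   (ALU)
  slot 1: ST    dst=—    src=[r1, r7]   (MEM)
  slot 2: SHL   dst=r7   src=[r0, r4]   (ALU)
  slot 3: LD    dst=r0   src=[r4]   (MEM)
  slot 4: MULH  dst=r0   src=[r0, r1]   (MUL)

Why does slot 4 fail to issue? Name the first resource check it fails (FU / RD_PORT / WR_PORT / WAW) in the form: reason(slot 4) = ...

reason(slot 4) = RD_PORT

(0) want 1×ALU +2rd +1wr — yes → AL1|MU2|ME1|BR1|rd5|wr2
(1) want 1×MEM +2rd +0wr — yes → AL1|MU2|ME0|BR1|rd3|wr2
(2) want 1×ALU +2rd +1wr — yes → AL0|MU2|ME0|BR1|rd1|wr1
(3) want 1×MEM +1rd +1wr — FU → AL0|MU2|ME0|BR1|rd1|wr1
(4) want 1×MUL +2rd +1wr — RD_PORT → AL0|MU2|ME0|BR1|rd1|wr1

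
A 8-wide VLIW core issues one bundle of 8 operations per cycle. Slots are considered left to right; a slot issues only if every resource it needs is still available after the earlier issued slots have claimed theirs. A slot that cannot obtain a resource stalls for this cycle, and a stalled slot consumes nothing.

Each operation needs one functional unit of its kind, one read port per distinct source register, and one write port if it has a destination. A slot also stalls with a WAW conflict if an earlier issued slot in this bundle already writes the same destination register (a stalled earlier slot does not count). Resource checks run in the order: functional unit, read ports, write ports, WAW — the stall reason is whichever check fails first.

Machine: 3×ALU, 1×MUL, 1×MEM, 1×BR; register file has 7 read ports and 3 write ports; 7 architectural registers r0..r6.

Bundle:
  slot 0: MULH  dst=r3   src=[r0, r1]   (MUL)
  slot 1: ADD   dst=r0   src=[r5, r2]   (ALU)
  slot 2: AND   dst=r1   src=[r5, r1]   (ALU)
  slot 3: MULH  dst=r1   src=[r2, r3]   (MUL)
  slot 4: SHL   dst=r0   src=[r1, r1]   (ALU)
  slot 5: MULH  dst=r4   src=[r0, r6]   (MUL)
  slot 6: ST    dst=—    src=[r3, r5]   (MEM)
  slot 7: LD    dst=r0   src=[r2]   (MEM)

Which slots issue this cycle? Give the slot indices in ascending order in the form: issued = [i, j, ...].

issued = [0, 1, 2]

(0) want 1×MUL +2rd +1wr — yes → AL3|MU0|ME1|BR1|rd5|wr2
(1) want 1×ALU +2rd +1wr — yes → AL2|MU0|ME1|BR1|rd3|wr1
(2) want 1×ALU +2rd +1wr — yes → AL1|MU0|ME1|BR1|rd1|wr0
(3) want 1×MUL +2rd +1wr — FU → AL1|MU0|ME1|BR1|rd1|wr0
(4) want 1×ALU +1rd +1wr — WR_PORT → AL1|MU0|ME1|BR1|rd1|wr0
(5) want 1×MUL +2rd +1wr — FU → AL1|MU0|ME1|BR1|rd1|wr0
(6) want 1×MEM +2rd +0wr — RD_PORT → AL1|MU0|ME1|BR1|rd1|wr0
(7) want 1×MEM +1rd +1wr — WR_PORT → AL1|MU0|ME1|BR1|rd1|wr0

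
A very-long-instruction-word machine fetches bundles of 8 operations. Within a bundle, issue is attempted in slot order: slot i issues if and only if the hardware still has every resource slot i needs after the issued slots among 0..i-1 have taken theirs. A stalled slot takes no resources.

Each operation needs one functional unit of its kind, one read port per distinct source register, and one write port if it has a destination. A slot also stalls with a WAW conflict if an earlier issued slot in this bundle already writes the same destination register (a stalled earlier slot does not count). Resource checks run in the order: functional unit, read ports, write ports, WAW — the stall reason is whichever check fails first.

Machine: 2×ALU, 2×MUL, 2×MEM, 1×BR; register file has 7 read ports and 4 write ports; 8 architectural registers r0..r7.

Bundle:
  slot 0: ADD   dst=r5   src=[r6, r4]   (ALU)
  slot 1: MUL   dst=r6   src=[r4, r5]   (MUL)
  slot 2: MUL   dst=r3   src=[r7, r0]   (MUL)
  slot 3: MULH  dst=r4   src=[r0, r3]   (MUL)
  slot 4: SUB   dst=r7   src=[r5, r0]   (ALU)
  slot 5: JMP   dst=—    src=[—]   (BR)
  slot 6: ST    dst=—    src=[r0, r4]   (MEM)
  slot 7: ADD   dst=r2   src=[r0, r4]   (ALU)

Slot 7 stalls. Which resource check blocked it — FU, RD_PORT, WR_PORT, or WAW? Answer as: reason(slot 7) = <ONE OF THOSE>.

[0] ALU needs rd=2 wr=1: ok; after: ALU=1 MUL=2 MEM=2 BR=1, R=5, W=3
[1] MUL needs rd=2 wr=1: ok; after: ALU=1 MUL=1 MEM=2 BR=1, R=3, W=2
[2] MUL needs rd=2 wr=1: ok; after: ALU=1 MUL=0 MEM=2 BR=1, R=1, W=1
[3] MUL needs rd=2 wr=1: FU; after: ALU=1 MUL=0 MEM=2 BR=1, R=1, W=1
[4] ALU needs rd=2 wr=1: RD_PORT; after: ALU=1 MUL=0 MEM=2 BR=1, R=1, W=1
[5] BR needs rd=0 wr=0: ok; after: ALU=1 MUL=0 MEM=2 BR=0, R=1, W=1
[6] MEM needs rd=2 wr=0: RD_PORT; after: ALU=1 MUL=0 MEM=2 BR=0, R=1, W=1
[7] ALU needs rd=2 wr=1: RD_PORT; after: ALU=1 MUL=0 MEM=2 BR=0, R=1, W=1

reason(slot 7) = RD_PORT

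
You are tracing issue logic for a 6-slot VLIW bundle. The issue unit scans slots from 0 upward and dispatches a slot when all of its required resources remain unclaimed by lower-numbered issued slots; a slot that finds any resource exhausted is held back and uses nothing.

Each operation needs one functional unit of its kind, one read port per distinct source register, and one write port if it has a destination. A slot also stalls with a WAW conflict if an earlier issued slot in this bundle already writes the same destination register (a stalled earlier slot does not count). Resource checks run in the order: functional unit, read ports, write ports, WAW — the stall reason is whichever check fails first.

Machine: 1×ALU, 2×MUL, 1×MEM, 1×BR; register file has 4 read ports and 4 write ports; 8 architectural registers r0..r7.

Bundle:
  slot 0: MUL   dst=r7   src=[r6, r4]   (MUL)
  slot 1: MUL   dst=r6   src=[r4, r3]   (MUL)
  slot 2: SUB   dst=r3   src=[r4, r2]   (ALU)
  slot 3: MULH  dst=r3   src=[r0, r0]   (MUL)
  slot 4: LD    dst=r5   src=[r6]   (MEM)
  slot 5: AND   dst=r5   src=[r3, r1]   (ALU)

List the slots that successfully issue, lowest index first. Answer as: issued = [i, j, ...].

issued = [0, 1]

  0. MUL→r7 ⇒ go  {1A/1Mu/1Ld/1B | 2r 3w}
  1. MUL→r6 ⇒ go  {1A/0Mu/1Ld/1B | 0r 2w}
  2. ALU→r3 ⇒ no(RD_PORT)  {1A/0Mu/1Ld/1B | 0r 2w}
  3. MUL→r3 ⇒ no(FU)  {1A/0Mu/1Ld/1B | 0r 2w}
  4. MEM→r5 ⇒ no(RD_PORT)  {1A/0Mu/1Ld/1B | 0r 2w}
  5. ALU→r5 ⇒ no(RD_PORT)  {1A/0Mu/1Ld/1B | 0r 2w}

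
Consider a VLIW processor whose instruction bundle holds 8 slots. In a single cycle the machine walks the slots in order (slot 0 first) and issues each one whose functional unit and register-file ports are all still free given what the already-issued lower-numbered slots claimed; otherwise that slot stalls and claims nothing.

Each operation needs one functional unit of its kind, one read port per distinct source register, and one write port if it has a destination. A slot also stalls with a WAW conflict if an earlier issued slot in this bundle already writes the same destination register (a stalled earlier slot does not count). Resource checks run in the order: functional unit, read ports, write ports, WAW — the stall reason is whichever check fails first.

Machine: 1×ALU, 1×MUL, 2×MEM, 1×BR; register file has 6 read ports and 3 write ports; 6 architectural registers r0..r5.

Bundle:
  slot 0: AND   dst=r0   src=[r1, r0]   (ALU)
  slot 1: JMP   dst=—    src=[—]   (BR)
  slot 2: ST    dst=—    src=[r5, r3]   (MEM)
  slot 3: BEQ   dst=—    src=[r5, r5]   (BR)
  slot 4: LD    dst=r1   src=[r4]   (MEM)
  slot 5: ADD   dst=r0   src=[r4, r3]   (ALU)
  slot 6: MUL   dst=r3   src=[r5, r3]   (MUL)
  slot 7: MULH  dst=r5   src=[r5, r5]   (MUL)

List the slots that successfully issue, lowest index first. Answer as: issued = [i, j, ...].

slot 0 (ALU): ISSUE — free A0,Mu1,Ld2,B1 rp4 wp2
slot 1 (BR): ISSUE — free A0,Mu1,Ld2,B0 rp4 wp2
slot 2 (MEM): ISSUE — free A0,Mu1,Ld1,B0 rp2 wp2
slot 3 (BR): stall FU — free A0,Mu1,Ld1,B0 rp2 wp2
slot 4 (MEM): ISSUE — free A0,Mu1,Ld0,B0 rp1 wp1
slot 5 (ALU): stall FU — free A0,Mu1,Ld0,B0 rp1 wp1
slot 6 (MUL): stall RD_PORT — free A0,Mu1,Ld0,B0 rp1 wp1
slot 7 (MUL): ISSUE — free A0,Mu0,Ld0,B0 rp0 wp0

issued = [0, 1, 2, 4, 7]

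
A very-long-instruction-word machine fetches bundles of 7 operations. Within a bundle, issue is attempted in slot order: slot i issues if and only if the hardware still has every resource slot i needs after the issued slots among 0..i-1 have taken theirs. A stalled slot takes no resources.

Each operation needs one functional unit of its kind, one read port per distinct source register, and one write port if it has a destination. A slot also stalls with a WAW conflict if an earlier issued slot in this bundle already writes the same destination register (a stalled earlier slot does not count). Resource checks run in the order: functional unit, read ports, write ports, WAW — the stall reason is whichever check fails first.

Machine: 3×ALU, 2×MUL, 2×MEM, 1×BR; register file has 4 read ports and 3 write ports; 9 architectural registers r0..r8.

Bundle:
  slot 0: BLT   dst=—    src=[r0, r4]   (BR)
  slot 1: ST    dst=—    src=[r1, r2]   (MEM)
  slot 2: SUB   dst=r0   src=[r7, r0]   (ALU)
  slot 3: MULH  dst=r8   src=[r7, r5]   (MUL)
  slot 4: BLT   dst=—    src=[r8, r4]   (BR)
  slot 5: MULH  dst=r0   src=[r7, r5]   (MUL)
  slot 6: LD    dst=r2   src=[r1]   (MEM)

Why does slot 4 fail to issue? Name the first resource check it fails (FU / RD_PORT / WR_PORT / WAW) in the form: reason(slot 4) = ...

reason(slot 4) = FU

#0 BR src=r0,r4 dispatched  <A:3 Mu:2 Ld:2 B:0 rd:2 wr:3>
#1 MEM src=r1,r2 dispatched  <A:3 Mu:2 Ld:1 B:0 rd:0 wr:3>
#2 ALU src=r7,r0 held:RD_PORT  <A:3 Mu:2 Ld:1 B:0 rd:0 wr:3>
#3 MUL src=r7,r5 held:RD_PORT  <A:3 Mu:2 Ld:1 B:0 rd:0 wr:3>
#4 BR src=r8,r4 held:FU  <A:3 Mu:2 Ld:1 B:0 rd:0 wr:3>
#5 MUL src=r7,r5 held:RD_PORT  <A:3 Mu:2 Ld:1 B:0 rd:0 wr:3>
#6 MEM src=r1 held:RD_PORT  <A:3 Mu:2 Ld:1 B:0 rd:0 wr:3>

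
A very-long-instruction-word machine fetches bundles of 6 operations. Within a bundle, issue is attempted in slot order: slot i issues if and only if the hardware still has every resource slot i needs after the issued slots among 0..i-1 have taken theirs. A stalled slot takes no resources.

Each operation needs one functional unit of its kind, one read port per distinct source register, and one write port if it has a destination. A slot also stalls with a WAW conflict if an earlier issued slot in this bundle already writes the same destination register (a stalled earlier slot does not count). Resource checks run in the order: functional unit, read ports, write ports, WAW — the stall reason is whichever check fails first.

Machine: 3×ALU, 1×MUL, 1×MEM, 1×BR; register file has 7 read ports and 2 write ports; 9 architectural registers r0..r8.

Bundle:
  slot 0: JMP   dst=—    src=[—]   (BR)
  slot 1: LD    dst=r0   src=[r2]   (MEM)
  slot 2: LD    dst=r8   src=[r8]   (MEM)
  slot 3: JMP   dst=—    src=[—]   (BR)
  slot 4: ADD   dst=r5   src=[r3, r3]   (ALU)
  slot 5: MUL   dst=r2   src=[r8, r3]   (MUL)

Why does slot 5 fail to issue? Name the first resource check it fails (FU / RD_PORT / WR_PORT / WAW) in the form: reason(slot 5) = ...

(0) want 1×BR +0rd +0wr — yes → AL3|MU1|ME1|BR0|rd7|wr2
(1) want 1×MEM +1rd +1wr — yes → AL3|MU1|ME0|BR0|rd6|wr1
(2) want 1×MEM +1rd +1wr — FU → AL3|MU1|ME0|BR0|rd6|wr1
(3) want 1×BR +0rd +0wr — FU → AL3|MU1|ME0|BR0|rd6|wr1
(4) want 1×ALU +1rd +1wr — yes → AL2|MU1|ME0|BR0|rd5|wr0
(5) want 1×MUL +2rd +1wr — WR_PORT → AL2|MU1|ME0|BR0|rd5|wr0

reason(slot 5) = WR_PORT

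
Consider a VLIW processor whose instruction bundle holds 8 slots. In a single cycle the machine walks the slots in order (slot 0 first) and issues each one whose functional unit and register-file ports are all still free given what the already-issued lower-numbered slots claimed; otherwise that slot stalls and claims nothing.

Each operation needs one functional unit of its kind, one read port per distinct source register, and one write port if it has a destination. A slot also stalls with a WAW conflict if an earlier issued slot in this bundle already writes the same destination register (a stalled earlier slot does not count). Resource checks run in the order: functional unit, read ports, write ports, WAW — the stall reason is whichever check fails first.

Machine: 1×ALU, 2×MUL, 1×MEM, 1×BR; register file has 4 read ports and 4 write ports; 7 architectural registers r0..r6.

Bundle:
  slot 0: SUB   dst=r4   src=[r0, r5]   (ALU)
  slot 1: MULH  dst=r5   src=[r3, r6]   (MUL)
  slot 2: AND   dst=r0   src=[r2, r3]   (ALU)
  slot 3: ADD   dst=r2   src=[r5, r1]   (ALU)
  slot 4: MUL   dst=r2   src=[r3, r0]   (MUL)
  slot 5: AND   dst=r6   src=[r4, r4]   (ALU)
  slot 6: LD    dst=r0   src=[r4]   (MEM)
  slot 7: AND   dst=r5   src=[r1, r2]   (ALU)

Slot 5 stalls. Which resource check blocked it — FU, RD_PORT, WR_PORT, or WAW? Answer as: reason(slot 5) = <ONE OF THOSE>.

#0 ALU src=r0,r5 dispatched  <A:0 Mu:2 Ld:1 B:1 rd:2 wr:3>
#1 MUL src=r3,r6 dispatched  <A:0 Mu:1 Ld:1 B:1 rd:0 wr:2>
#2 ALU src=r2,r3 held:FU  <A:0 Mu:1 Ld:1 B:1 rd:0 wr:2>
#3 ALU src=r5,r1 held:FU  <A:0 Mu:1 Ld:1 B:1 rd:0 wr:2>
#4 MUL src=r3,r0 held:RD_PORT  <A:0 Mu:1 Ld:1 B:1 rd:0 wr:2>
#5 ALU src=r4,r4 held:FU  <A:0 Mu:1 Ld:1 B:1 rd:0 wr:2>
#6 MEM src=r4 held:RD_PORT  <A:0 Mu:1 Ld:1 B:1 rd:0 wr:2>
#7 ALU src=r1,r2 held:FU  <A:0 Mu:1 Ld:1 B:1 rd:0 wr:2>

reason(slot 5) = FU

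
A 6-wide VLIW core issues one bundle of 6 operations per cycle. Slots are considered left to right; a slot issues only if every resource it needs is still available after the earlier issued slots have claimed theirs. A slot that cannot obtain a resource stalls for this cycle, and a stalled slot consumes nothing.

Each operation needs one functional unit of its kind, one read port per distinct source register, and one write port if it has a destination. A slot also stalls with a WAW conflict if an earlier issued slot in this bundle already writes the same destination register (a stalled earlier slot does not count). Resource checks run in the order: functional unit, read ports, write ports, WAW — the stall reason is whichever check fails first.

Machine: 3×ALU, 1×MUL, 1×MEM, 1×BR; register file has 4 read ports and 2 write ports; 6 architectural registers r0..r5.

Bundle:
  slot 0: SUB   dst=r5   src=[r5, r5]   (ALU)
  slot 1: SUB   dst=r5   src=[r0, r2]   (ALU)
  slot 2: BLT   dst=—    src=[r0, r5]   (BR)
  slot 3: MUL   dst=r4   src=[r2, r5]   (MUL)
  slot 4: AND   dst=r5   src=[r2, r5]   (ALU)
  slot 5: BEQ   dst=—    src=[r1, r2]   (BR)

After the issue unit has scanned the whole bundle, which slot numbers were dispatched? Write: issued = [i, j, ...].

[0] ALU needs rd=1 wr=1: ok; after: ALU=2 MUL=1 MEM=1 BR=1, R=3, W=1
[1] ALU needs rd=2 wr=1: WAW; after: ALU=2 MUL=1 MEM=1 BR=1, R=3, W=1
[2] BR needs rd=2 wr=0: ok; after: ALU=2 MUL=1 MEM=1 BR=0, R=1, W=1
[3] MUL needs rd=2 wr=1: RD_PORT; after: ALU=2 MUL=1 MEM=1 BR=0, R=1, W=1
[4] ALU needs rd=2 wr=1: RD_PORT; after: ALU=2 MUL=1 MEM=1 BR=0, R=1, W=1
[5] BR needs rd=2 wr=0: FU; after: ALU=2 MUL=1 MEM=1 BR=0, R=1, W=1

issued = [0, 2]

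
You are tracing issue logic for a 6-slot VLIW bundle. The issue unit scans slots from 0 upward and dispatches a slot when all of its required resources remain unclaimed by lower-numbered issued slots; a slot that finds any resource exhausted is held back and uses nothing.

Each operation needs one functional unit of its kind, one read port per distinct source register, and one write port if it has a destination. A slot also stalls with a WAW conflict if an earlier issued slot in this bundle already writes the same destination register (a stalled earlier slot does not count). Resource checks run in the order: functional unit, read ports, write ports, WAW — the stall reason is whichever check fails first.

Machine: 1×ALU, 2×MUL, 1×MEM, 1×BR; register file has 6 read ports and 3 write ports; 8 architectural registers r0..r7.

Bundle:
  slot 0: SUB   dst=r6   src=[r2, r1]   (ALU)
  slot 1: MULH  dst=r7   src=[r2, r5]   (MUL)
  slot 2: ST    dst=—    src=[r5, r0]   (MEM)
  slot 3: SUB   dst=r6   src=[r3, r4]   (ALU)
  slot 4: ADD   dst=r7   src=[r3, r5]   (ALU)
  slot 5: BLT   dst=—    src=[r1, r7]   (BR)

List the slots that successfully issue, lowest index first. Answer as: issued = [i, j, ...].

#0 ALU src=r2,r1 dispatched  <A:0 Mu:2 Ld:1 B:1 rd:4 wr:2>
#1 MUL src=r2,r5 dispatched  <A:0 Mu:1 Ld:1 B:1 rd:2 wr:1>
#2 MEM src=r5,r0 dispatched  <A:0 Mu:1 Ld:0 B:1 rd:0 wr:1>
#3 ALU src=r3,r4 held:FU  <A:0 Mu:1 Ld:0 B:1 rd:0 wr:1>
#4 ALU src=r3,r5 held:FU  <A:0 Mu:1 Ld:0 B:1 rd:0 wr:1>
#5 BR src=r1,r7 held:RD_PORT  <A:0 Mu:1 Ld:0 B:1 rd:0 wr:1>

issued = [0, 1, 2]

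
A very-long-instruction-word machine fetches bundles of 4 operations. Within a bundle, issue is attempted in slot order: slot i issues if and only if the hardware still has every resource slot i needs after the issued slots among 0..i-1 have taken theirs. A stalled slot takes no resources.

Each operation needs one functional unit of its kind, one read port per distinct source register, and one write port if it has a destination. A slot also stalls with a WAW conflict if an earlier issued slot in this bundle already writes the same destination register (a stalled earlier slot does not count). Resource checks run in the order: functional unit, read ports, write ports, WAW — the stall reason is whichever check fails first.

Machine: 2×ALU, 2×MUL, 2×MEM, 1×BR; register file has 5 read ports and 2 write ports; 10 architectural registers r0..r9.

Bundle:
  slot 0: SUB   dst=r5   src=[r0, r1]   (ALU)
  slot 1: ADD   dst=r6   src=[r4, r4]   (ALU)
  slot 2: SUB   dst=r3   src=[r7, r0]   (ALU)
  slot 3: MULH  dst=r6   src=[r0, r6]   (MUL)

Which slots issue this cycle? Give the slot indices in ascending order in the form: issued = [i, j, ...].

slot 0 (ALU): ISSUE — free A1,Mu2,Ld2,B1 rp3 wp1
slot 1 (ALU): ISSUE — free A0,Mu2,Ld2,B1 rp2 wp0
slot 2 (ALU): stall FU — free A0,Mu2,Ld2,B1 rp2 wp0
slot 3 (MUL): stall WR_PORT — free A0,Mu2,Ld2,B1 rp2 wp0

issued = [0, 1]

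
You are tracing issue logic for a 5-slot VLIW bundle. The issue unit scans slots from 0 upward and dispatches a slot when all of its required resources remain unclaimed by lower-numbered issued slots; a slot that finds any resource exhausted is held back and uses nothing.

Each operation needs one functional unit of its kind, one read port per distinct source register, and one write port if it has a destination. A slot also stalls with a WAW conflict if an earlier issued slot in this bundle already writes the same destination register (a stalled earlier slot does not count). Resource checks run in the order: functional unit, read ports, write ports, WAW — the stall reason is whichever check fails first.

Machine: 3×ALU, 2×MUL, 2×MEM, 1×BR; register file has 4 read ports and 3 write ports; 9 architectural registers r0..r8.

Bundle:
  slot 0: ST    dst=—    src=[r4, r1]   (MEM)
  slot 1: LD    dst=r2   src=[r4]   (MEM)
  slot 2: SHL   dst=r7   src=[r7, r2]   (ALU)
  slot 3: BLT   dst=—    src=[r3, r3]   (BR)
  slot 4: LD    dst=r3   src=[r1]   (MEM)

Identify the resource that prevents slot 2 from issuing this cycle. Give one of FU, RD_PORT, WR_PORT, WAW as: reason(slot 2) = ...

reason(slot 2) = RD_PORT

#0 MEM src=r4,r1 dispatched  <A:3 Mu:2 Ld:1 B:1 rd:2 wr:3>
#1 MEM src=r4 dispatched  <A:3 Mu:2 Ld:0 B:1 rd:1 wr:2>
#2 ALU src=r7,r2 held:RD_PORT  <A:3 Mu:2 Ld:0 B:1 rd:1 wr:2>
#3 BR src=r3,r3 dispatched  <A:3 Mu:2 Ld:0 B:0 rd:0 wr:2>
#4 MEM src=r1 held:FU  <A:3 Mu:2 Ld:0 B:0 rd:0 wr:2>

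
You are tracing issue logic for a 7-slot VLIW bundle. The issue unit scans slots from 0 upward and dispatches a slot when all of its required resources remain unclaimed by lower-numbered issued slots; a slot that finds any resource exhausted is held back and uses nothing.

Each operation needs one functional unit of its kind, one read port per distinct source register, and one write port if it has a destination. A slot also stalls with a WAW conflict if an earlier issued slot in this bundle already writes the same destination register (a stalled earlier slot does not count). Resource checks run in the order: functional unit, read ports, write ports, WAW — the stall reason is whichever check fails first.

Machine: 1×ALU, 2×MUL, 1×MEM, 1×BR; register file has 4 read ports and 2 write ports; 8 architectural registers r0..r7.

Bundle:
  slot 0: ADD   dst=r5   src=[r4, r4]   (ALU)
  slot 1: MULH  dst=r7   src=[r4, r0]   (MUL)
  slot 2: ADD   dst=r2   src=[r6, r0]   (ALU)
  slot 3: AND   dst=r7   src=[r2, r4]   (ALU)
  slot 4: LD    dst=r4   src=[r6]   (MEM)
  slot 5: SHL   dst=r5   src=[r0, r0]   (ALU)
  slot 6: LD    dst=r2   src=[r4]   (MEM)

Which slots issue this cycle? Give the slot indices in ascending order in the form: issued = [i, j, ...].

slot 0 (ALU): ISSUE — free A0,Mu2,Ld1,B1 rp3 wp1
slot 1 (MUL): ISSUE — free A0,Mu1,Ld1,B1 rp1 wp0
slot 2 (ALU): stall FU — free A0,Mu1,Ld1,B1 rp1 wp0
slot 3 (ALU): stall FU — free A0,Mu1,Ld1,B1 rp1 wp0
slot 4 (MEM): stall WR_PORT — free A0,Mu1,Ld1,B1 rp1 wp0
slot 5 (ALU): stall FU — free A0,Mu1,Ld1,B1 rp1 wp0
slot 6 (MEM): stall WR_PORT — free A0,Mu1,Ld1,B1 rp1 wp0

issued = [0, 1]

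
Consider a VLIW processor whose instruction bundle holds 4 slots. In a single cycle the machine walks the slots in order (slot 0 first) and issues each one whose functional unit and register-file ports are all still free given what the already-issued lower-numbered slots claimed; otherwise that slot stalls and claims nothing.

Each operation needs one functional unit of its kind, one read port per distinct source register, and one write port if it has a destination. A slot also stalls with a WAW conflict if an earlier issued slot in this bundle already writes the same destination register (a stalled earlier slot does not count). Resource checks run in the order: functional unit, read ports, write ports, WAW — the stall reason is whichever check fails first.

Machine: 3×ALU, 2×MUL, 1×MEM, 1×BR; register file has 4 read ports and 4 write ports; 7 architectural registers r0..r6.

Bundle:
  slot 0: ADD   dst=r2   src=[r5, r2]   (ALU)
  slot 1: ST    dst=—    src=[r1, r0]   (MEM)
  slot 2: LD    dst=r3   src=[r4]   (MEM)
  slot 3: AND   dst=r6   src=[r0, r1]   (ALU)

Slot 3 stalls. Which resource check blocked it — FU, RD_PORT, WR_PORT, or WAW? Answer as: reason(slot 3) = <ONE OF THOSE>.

  0. ALU→r2 ⇒ go  {2A/2Mu/1Ld/1B | 2r 3w}
  1. MEM ⇒ go  {2A/2Mu/0Ld/1B | 0r 3w}
  2. MEM→r3 ⇒ no(FU)  {2A/2Mu/0Ld/1B | 0r 3w}
  3. ALU→r6 ⇒ no(RD_PORT)  {2A/2Mu/0Ld/1B | 0r 3w}

reason(slot 3) = RD_PORT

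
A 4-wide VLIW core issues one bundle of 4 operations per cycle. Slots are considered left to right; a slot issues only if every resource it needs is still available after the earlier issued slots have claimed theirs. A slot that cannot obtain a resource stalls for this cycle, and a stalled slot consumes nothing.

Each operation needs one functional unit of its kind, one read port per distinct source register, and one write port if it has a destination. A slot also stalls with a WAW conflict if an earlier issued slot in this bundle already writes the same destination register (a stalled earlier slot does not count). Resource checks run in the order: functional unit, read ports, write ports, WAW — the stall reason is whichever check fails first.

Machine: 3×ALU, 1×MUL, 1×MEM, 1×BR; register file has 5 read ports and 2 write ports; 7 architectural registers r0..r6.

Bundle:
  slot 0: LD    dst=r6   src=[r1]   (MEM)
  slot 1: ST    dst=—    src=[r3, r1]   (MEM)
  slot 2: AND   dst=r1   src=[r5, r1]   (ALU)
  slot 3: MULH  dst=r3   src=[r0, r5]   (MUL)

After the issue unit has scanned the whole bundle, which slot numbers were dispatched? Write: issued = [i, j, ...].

#0 MEM src=r1 dispatched  <A:3 Mu:1 Ld:0 B:1 rd:4 wr:1>
#1 MEM src=r3,r1 held:FU  <A:3 Mu:1 Ld:0 B:1 rd:4 wr:1>
#2 ALU src=r5,r1 dispatched  <A:2 Mu:1 Ld:0 B:1 rd:2 wr:0>
#3 MUL src=r0,r5 held:WR_PORT  <A:2 Mu:1 Ld:0 B:1 rd:2 wr:0>

issued = [0, 2]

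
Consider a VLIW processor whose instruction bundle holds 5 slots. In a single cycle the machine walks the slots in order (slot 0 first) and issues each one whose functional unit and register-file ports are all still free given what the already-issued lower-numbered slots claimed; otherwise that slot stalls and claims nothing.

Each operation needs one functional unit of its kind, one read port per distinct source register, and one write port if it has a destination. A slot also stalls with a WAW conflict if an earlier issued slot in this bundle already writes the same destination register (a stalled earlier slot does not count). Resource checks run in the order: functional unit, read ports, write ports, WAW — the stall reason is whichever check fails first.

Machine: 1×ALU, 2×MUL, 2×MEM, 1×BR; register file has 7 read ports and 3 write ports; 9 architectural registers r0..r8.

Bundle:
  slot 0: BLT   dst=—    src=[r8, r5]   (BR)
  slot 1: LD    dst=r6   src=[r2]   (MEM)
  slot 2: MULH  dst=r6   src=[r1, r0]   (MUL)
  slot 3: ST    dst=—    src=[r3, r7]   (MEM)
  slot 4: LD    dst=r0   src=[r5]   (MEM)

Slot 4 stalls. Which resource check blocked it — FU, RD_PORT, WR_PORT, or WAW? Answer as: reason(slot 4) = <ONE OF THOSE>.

#0 BR src=r8,r5 dispatched  <A:1 Mu:2 Ld:2 B:0 rd:5 wr:3>
#1 MEM src=r2 dispatched  <A:1 Mu:2 Ld:1 B:0 rd:4 wr:2>
#2 MUL src=r1,r0 held:WAW  <A:1 Mu:2 Ld:1 B:0 rd:4 wr:2>
#3 MEM src=r3,r7 dispatched  <A:1 Mu:2 Ld:0 B:0 rd:2 wr:2>
#4 MEM src=r5 held:FU  <A:1 Mu:2 Ld:0 B:0 rd:2 wr:2>

reason(slot 4) = FU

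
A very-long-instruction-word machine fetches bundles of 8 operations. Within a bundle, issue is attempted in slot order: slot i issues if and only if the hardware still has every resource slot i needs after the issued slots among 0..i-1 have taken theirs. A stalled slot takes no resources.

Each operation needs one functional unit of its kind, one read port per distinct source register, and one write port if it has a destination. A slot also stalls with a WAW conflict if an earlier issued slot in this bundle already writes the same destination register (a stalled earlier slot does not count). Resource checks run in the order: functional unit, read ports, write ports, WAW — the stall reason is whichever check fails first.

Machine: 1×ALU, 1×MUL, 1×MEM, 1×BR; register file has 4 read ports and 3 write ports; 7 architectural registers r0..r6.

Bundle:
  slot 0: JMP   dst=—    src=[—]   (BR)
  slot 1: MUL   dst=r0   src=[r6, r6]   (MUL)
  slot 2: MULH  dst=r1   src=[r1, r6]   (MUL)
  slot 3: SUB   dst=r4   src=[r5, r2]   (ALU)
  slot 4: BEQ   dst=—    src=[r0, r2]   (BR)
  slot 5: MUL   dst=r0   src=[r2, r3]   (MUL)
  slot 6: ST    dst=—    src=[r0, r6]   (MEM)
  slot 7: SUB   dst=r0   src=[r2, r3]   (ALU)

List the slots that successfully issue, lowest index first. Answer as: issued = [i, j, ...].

(0) want 1×BR +0rd +0wr — yes → AL1|MU1|ME1|BR0|rd4|wr3
(1) want 1×MUL +1rd +1wr — yes → AL1|MU0|ME1|BR0|rd3|wr2
(2) want 1×MUL +2rd +1wr — FU → AL1|MU0|ME1|BR0|rd3|wr2
(3) want 1×ALU +2rd +1wr — yes → AL0|MU0|ME1|BR0|rd1|wr1
(4) want 1×BR +2rd +0wr — FU → AL0|MU0|ME1|BR0|rd1|wr1
(5) want 1×MUL +2rd +1wr — FU → AL0|MU0|ME1|BR0|rd1|wr1
(6) want 1×MEM +2rd +0wr — RD_PORT → AL0|MU0|ME1|BR0|rd1|wr1
(7) want 1×ALU +2rd +1wr — FU → AL0|MU0|ME1|BR0|rd1|wr1

issued = [0, 1, 3]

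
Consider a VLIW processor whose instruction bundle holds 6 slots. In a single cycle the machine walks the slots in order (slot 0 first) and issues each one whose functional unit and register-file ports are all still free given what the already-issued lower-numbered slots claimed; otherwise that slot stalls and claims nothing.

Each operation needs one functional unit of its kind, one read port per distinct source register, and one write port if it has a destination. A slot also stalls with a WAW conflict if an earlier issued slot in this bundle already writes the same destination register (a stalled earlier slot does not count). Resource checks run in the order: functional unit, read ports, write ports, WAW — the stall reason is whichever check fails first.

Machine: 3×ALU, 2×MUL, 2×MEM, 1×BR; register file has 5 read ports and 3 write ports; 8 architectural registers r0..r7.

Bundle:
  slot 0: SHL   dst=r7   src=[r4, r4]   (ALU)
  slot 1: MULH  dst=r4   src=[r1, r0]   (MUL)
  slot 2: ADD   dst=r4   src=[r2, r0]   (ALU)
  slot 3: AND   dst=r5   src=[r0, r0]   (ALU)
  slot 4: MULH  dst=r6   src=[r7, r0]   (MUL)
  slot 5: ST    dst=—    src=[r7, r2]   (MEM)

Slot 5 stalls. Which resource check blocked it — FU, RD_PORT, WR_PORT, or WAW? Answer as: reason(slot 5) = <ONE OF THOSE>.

(0) want 1×ALU +1rd +1wr — yes → AL2|MU2|ME2|BR1|rd4|wr2
(1) want 1×MUL +2rd +1wr — yes → AL2|MU1|ME2|BR1|rd2|wr1
(2) want 1×ALU +2rd +1wr — WAW → AL2|MU1|ME2|BR1|rd2|wr1
(3) want 1×ALU +1rd +1wr — yes → AL1|MU1|ME2|BR1|rd1|wr0
(4) want 1×MUL +2rd +1wr — RD_PORT → AL1|MU1|ME2|BR1|rd1|wr0
(5) want 1×MEM +2rd +0wr — RD_PORT → AL1|MU1|ME2|BR1|rd1|wr0

reason(slot 5) = RD_PORT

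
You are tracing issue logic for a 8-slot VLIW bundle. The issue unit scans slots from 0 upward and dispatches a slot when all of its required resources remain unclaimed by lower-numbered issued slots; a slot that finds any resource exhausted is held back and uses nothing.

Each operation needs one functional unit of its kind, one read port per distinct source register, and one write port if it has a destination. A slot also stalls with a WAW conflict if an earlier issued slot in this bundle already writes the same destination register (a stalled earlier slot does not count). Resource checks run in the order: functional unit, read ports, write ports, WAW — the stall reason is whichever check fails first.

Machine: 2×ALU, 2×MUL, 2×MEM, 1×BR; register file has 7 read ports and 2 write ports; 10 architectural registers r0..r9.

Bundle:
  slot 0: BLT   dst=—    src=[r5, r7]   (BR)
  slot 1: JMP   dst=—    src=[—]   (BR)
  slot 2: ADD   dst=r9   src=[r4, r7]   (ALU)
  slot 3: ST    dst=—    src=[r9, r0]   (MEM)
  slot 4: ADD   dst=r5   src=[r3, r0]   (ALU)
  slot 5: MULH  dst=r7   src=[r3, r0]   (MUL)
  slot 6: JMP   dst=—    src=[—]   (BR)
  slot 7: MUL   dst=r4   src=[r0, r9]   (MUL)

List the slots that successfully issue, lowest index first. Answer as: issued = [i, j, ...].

  0. BR ⇒ go  {2A/2Mu/2Ld/0B | 5r 2w}
  1. BR ⇒ no(FU)  {2A/2Mu/2Ld/0B | 5r 2w}
  2. ALU→r9 ⇒ go  {1A/2Mu/2Ld/0B | 3r 1w}
  3. MEM ⇒ go  {1A/2Mu/1Ld/0B | 1r 1w}
  4. ALU→r5 ⇒ no(RD_PORT)  {1A/2Mu/1Ld/0B | 1r 1w}
  5. MUL→r7 ⇒ no(RD_PORT)  {1A/2Mu/1Ld/0B | 1r 1w}
  6. BR ⇒ no(FU)  {1A/2Mu/1Ld/0B | 1r 1w}
  7. MUL→r4 ⇒ no(RD_PORT)  {1A/2Mu/1Ld/0B | 1r 1w}

issued = [0, 2, 3]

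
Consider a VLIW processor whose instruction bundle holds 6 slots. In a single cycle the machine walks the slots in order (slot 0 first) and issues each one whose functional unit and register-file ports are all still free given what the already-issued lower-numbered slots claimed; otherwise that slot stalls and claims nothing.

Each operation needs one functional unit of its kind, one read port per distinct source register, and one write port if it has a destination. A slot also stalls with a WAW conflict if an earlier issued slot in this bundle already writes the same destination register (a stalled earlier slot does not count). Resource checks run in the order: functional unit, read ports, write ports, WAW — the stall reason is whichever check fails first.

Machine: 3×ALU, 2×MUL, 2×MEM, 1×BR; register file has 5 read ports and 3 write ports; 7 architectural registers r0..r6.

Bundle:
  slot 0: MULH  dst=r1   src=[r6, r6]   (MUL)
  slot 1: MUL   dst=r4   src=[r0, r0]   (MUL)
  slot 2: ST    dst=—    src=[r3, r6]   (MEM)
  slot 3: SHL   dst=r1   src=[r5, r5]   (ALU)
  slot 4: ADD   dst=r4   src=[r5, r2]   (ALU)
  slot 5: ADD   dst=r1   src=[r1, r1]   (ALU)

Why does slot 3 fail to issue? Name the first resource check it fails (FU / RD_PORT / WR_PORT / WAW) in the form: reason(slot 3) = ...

slot 0 (MUL): ISSUE — free A3,Mu1,Ld2,B1 rp4 wp2
slot 1 (MUL): ISSUE — free A3,Mu0,Ld2,B1 rp3 wp1
slot 2 (MEM): ISSUE — free A3,Mu0,Ld1,B1 rp1 wp1
slot 3 (ALU): stall WAW — free A3,Mu0,Ld1,B1 rp1 wp1
slot 4 (ALU): stall RD_PORT — free A3,Mu0,Ld1,B1 rp1 wp1
slot 5 (ALU): stall WAW — free A3,Mu0,Ld1,B1 rp1 wp1

reason(slot 3) = WAW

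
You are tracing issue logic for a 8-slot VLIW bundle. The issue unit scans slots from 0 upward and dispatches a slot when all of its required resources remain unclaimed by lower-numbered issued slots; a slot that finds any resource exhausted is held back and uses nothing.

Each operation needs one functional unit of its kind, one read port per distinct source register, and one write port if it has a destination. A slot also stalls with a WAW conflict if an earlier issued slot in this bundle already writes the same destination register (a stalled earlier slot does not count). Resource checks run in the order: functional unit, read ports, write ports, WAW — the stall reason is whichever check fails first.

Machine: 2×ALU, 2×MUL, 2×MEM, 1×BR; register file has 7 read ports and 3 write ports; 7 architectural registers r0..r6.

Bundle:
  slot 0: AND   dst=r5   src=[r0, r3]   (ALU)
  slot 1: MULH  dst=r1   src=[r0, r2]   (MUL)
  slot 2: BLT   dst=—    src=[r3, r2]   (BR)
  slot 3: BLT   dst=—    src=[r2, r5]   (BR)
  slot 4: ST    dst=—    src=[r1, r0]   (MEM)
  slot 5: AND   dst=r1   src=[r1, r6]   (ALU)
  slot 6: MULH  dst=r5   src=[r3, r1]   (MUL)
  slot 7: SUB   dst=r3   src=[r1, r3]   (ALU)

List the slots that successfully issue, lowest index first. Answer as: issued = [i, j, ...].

issued = [0, 1, 2]

(0) want 1×ALU +2rd +1wr — yes → AL1|MU2|ME2|BR1|rd5|wr2
(1) want 1×MUL +2rd +1wr — yes → AL1|MU1|ME2|BR1|rd3|wr1
(2) want 1×BR +2rd +0wr — yes → AL1|MU1|ME2|BR0|rd1|wr1
(3) want 1×BR +2rd +0wr — FU → AL1|MU1|ME2|BR0|rd1|wr1
(4) want 1×MEM +2rd +0wr — RD_PORT → AL1|MU1|ME2|BR0|rd1|wr1
(5) want 1×ALU +2rd +1wr — RD_PORT → AL1|MU1|ME2|BR0|rd1|wr1
(6) want 1×MUL +2rd +1wr — RD_PORT → AL1|MU1|ME2|BR0|rd1|wr1
(7) want 1×ALU +2rd +1wr — RD_PORT → AL1|MU1|ME2|BR0|rd1|wr1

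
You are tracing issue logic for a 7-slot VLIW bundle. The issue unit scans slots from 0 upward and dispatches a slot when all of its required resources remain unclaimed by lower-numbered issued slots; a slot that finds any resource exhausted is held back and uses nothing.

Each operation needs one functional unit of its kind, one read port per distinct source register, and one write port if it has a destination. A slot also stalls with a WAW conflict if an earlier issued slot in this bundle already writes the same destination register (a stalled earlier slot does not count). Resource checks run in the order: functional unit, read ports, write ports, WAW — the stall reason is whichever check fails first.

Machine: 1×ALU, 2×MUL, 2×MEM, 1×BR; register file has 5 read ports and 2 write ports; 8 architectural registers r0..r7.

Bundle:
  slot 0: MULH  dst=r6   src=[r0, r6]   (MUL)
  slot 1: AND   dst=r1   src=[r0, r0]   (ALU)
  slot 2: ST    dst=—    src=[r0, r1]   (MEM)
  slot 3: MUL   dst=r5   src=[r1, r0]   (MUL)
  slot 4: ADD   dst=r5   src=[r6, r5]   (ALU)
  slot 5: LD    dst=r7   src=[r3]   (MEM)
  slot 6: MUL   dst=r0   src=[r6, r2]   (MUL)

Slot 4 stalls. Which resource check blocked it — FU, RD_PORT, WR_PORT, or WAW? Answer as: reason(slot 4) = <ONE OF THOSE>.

reason(slot 4) = FU

#0 MUL src=r0,r6 dispatched  <A:1 Mu:1 Ld:2 B:1 rd:3 wr:1>
#1 ALU src=r0,r0 dispatched  <A:0 Mu:1 Ld:2 B:1 rd:2 wr:0>
#2 MEM src=r0,r1 dispatched  <A:0 Mu:1 Ld:1 B:1 rd:0 wr:0>
#3 MUL src=r1,r0 held:RD_PORT  <A:0 Mu:1 Ld:1 B:1 rd:0 wr:0>
#4 ALU src=r6,r5 held:FU  <A:0 Mu:1 Ld:1 B:1 rd:0 wr:0>
#5 MEM src=r3 held:RD_PORT  <A:0 Mu:1 Ld:1 B:1 rd:0 wr:0>
#6 MUL src=r6,r2 held:RD_PORT  <A:0 Mu:1 Ld:1 B:1 rd:0 wr:0>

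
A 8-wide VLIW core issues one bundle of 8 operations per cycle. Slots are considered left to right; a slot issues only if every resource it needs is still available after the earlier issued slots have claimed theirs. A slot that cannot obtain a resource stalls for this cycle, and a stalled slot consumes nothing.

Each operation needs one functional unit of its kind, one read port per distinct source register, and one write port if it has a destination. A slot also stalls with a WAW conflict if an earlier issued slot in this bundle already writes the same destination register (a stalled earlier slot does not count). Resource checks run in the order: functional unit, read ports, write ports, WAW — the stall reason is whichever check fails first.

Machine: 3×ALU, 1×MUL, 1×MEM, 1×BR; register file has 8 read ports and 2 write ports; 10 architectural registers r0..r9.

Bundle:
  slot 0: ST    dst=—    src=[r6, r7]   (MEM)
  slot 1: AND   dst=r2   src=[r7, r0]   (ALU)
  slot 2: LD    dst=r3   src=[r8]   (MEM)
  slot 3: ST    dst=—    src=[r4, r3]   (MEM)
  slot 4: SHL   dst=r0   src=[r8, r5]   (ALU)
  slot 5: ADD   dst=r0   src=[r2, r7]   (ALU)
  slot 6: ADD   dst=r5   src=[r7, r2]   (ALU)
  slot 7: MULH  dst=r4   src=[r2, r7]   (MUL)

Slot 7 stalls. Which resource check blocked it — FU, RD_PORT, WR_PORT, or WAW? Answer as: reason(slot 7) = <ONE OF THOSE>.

slot 0 (MEM): ISSUE — free A3,Mu1,Ld0,B1 rp6 wp2
slot 1 (ALU): ISSUE — free A2,Mu1,Ld0,B1 rp4 wp1
slot 2 (MEM): stall FU — free A2,Mu1,Ld0,B1 rp4 wp1
slot 3 (MEM): stall FU — free A2,Mu1,Ld0,B1 rp4 wp1
slot 4 (ALU): ISSUE — free A1,Mu1,Ld0,B1 rp2 wp0
slot 5 (ALU): stall WR_PORT — free A1,Mu1,Ld0,B1 rp2 wp0
slot 6 (ALU): stall WR_PORT — free A1,Mu1,Ld0,B1 rp2 wp0
slot 7 (MUL): stall WR_PORT — free A1,Mu1,Ld0,B1 rp2 wp0

reason(slot 7) = WR_PORT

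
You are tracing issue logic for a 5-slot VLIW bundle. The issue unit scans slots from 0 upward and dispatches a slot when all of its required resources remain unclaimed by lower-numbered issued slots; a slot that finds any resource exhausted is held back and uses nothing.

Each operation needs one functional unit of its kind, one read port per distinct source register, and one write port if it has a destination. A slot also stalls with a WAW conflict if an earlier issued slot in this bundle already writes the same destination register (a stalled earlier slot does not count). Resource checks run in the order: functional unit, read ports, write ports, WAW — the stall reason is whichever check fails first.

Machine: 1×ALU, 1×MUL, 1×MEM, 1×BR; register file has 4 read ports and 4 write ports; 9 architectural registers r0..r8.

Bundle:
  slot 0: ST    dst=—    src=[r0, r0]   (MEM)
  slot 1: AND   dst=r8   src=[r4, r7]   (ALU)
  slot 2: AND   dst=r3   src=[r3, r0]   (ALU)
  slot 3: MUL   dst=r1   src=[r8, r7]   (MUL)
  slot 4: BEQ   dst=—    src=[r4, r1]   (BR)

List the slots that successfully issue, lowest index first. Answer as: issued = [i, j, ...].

issued = [0, 1]

(0) want 1×MEM +1rd +0wr — yes → AL1|MU1|ME0|BR1|rd3|wr4
(1) want 1×ALU +2rd +1wr — yes → AL0|MU1|ME0|BR1|rd1|wr3
(2) want 1×ALU +2rd +1wr — FU → AL0|MU1|ME0|BR1|rd1|wr3
(3) want 1×MUL +2rd +1wr — RD_PORT → AL0|MU1|ME0|BR1|rd1|wr3
(4) want 1×BR +2rd +0wr — RD_PORT → AL0|MU1|ME0|BR1|rd1|wr3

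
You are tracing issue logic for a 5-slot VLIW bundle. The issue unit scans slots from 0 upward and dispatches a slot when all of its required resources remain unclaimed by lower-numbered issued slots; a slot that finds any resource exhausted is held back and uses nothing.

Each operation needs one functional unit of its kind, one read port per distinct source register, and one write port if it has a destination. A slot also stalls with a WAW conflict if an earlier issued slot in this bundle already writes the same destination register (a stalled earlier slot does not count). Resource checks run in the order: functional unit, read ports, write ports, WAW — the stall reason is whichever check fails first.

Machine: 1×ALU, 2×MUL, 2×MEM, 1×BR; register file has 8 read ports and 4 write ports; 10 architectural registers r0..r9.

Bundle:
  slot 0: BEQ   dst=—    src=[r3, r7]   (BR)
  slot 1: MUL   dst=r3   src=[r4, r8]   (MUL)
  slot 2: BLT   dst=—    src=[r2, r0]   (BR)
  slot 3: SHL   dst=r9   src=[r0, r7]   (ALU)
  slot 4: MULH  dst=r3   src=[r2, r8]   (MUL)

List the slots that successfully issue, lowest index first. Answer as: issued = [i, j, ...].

issued = [0, 1, 3]

  0. BR ⇒ go  {1A/2Mu/2Ld/0B | 6r 4w}
  1. MUL→r3 ⇒ go  {1A/1Mu/2Ld/0B | 4r 3w}
  2. BR ⇒ no(FU)  {1A/1Mu/2Ld/0B | 4r 3w}
  3. ALU→r9 ⇒ go  {0A/1Mu/2Ld/0B | 2r 2w}
  4. MUL→r3 ⇒ no(WAW)  {0A/1Mu/2Ld/0B | 2r 2w}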